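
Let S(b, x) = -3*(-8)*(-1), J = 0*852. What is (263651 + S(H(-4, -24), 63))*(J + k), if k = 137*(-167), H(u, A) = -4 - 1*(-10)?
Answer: -6031522133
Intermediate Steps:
J = 0
H(u, A) = 6 (H(u, A) = -4 + 10 = 6)
S(b, x) = -24 (S(b, x) = 24*(-1) = -24)
k = -22879
(263651 + S(H(-4, -24), 63))*(J + k) = (263651 - 24)*(0 - 22879) = 263627*(-22879) = -6031522133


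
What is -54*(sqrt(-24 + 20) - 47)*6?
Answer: 15228 - 648*I ≈ 15228.0 - 648.0*I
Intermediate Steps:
-54*(sqrt(-24 + 20) - 47)*6 = -54*(sqrt(-4) - 47)*6 = -54*(2*I - 47)*6 = -54*(-47 + 2*I)*6 = -54*(-282 + 12*I) = 15228 - 648*I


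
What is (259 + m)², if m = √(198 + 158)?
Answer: 67437 + 1036*√89 ≈ 77211.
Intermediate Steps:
m = 2*√89 (m = √356 = 2*√89 ≈ 18.868)
(259 + m)² = (259 + 2*√89)²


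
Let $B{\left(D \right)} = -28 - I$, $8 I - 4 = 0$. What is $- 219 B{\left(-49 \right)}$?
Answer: $\frac{12483}{2} \approx 6241.5$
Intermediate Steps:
$I = \frac{1}{2}$ ($I = \frac{1}{2} + \frac{1}{8} \cdot 0 = \frac{1}{2} + 0 = \frac{1}{2} \approx 0.5$)
$B{\left(D \right)} = - \frac{57}{2}$ ($B{\left(D \right)} = -28 - \frac{1}{2} = - \frac{57}{2}$)
$- 219 B{\left(-49 \right)} = \left(-219\right) \left(- \frac{57}{2}\right) = \frac{12483}{2}$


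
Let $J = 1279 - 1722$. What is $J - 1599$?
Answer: $-2042$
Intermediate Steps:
$J = -443$
$J - 1599 = -443 - 1599 = -2042$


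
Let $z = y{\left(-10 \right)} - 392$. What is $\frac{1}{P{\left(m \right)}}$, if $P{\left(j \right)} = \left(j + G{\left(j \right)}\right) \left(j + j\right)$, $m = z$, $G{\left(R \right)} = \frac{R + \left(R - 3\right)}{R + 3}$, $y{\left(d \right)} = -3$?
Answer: $\frac{196}{60848565} \approx 3.2211 \cdot 10^{-6}$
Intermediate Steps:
$G{\left(R \right)} = \frac{-3 + 2 R}{3 + R}$ ($G{\left(R \right)} = \frac{R + \left(R - 3\right)}{3 + R} = \frac{R + \left(-3 + R\right)}{3 + R} = \frac{-3 + 2 R}{3 + R}$)
$z = -395$ ($z = -3 - 392 = -395$)
$m = -395$
$P{\left(j \right)} = 2 j \left(j + \frac{-3 + 2 j}{3 + j}\right)$ ($P{\left(j \right)} = \left(j + \frac{-3 + 2 j}{3 + j}\right) \left(j + j\right) = \left(j + \frac{-3 + 2 j}{3 + j}\right) 2 j = 2 j \left(j + \frac{-3 + 2 j}{3 + j}\right)$)
$\frac{1}{P{\left(m \right)}} = \frac{1}{2 \left(-395\right) \frac{1}{3 - 395} \left(-3 + \left(-395\right)^{2} + 5 \left(-395\right)\right)} = \frac{1}{2 \left(-395\right) \frac{1}{-392} \left(-3 + 156025 - 1975\right)} = \frac{1}{2 \left(-395\right) \left(- \frac{1}{392}\right) 154047} = \frac{1}{\frac{60848565}{196}} = \frac{196}{60848565}$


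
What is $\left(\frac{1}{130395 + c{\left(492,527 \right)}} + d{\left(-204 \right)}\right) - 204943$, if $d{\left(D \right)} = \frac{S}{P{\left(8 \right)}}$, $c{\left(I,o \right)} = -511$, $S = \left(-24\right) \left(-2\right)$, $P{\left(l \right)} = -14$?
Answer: $- \frac{186334833493}{909188} \approx -2.0495 \cdot 10^{5}$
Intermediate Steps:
$S = 48$
$d{\left(D \right)} = - \frac{24}{7}$ ($d{\left(D \right)} = \frac{48}{-14} = 48 \left(- \frac{1}{14}\right) = - \frac{24}{7}$)
$\left(\frac{1}{130395 + c{\left(492,527 \right)}} + d{\left(-204 \right)}\right) - 204943 = \left(\frac{1}{130395 - 511} - \frac{24}{7}\right) - 204943 = \left(\frac{1}{129884} - \frac{24}{7}\right) - 204943 = - \frac{3117209}{909188} - 204943 = - \frac{186334833493}{909188}$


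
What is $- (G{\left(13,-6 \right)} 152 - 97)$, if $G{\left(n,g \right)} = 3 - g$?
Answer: $-1271$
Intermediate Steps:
$- (G{\left(13,-6 \right)} 152 - 97) = - (\left(3 - -6\right) 152 - 97) = - (\left(3 + 6\right) 152 - 97) = - (9 \cdot 152 - 97) = - (1368 - 97) = \left(-1\right) 1271 = -1271$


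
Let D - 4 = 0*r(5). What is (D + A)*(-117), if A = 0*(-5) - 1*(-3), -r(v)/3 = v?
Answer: -819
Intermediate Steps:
r(v) = -3*v
A = 3 (A = 0 + 3 = 3)
D = 4 (D = 4 + 0*(-3*5) = 4 + 0*(-15) = 4 + 0 = 4)
(D + A)*(-117) = (4 + 3)*(-117) = 7*(-117) = -819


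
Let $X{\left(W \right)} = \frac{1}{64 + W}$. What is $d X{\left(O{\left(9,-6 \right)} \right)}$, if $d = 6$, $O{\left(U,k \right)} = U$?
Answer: $\frac{6}{73} \approx 0.082192$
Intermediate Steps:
$d X{\left(O{\left(9,-6 \right)} \right)} = \frac{6}{64 + 9} = \frac{6}{73}$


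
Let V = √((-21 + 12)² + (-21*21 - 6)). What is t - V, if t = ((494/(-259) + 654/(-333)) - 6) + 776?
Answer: 595282/777 - I*√366 ≈ 766.13 - 19.131*I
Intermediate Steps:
t = 595282/777 (t = ((494*(-1/259) + 654*(-1/333)) - 6) + 776 = ((-494/259 - 218/111) - 6) + 776 = (-3008/777 - 6) + 776 = -7670/777 + 776 = 595282/777 ≈ 766.13)
V = I*√366 (V = √((-9)² + (-441 - 6)) = √(81 - 447) = √(-366) = I*√366 ≈ 19.131*I)
t - V = 595282/777 - I*√366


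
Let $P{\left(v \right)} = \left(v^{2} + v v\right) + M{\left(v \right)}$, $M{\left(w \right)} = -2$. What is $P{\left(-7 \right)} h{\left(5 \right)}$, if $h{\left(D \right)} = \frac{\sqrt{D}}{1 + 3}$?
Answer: $24 \sqrt{5} \approx 53.666$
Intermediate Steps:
$P{\left(v \right)} = -2 + 2 v^{2}$ ($P{\left(v \right)} = \left(v^{2} + v v\right) - 2 = \left(v^{2} + v^{2}\right) - 2 = 2 v^{2} - 2 = -2 + 2 v^{2}$)
$h{\left(D \right)} = \frac{\sqrt{D}}{4}$
$P{\left(-7 \right)} h{\left(5 \right)} = \left(-2 + 2 \left(-7\right)^{2}\right) \frac{\sqrt{5}}{4} = \left(-2 + 2 \cdot 49\right) \frac{\sqrt{5}}{4} = \left(-2 + 98\right) \frac{\sqrt{5}}{4} = 96 \frac{\sqrt{5}}{4} = 24 \sqrt{5}$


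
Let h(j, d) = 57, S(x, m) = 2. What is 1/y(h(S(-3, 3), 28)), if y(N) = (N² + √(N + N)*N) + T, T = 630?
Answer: 431/1630695 - 19*√114/4892085 ≈ 0.00022284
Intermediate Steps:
y(N) = 630 + N² + √2*N^(3/2) (y(N) = (N² + √(N + N)*N) + 630 = (N² + √(2*N)*N) + 630 = (N² + (√2*√N)*N) + 630 = (N² + √2*N^(3/2)) + 630 = 630 + N² + √2*N^(3/2))
1/y(h(S(-3, 3), 28)) = 1/(630 + 57² + √2*57^(3/2)) = 1/(630 + 3249 + √2*(57*√57)) = 1/(630 + 3249 + 57*√114) = 1/(3879 + 57*√114)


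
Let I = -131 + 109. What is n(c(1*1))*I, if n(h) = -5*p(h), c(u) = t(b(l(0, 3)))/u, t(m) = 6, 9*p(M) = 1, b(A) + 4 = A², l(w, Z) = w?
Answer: 110/9 ≈ 12.222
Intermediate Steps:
b(A) = -4 + A²
p(M) = ⅑ (p(M) = (⅑)*1 = ⅑)
I = -22
c(u) = 6/u
n(h) = -5/9 (n(h) = -5*⅑ = -5/9)
n(c(1*1))*I = -5/9*(-22) = 110/9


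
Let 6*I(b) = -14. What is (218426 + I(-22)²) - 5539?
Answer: 1916032/9 ≈ 2.1289e+5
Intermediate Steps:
I(b) = -7/3 (I(b) = (⅙)*(-14) = -7/3)
(218426 + I(-22)²) - 5539 = (218426 + (-7/3)²) - 5539 = (218426 + 49/9) - 5539 = 1965883/9 - 5539 = 1916032/9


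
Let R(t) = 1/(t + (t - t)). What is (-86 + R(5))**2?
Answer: 184041/25 ≈ 7361.6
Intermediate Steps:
R(t) = 1/t (R(t) = 1/(t + 0) = 1/t)
(-86 + R(5))**2 = (-86 + 1/5)**2 = (-429/5)**2 = 184041/25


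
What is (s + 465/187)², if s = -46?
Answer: 66210769/34969 ≈ 1893.4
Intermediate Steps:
(s + 465/187)² = (-46 + 465/187)² = (-8137/187)² = 66210769/34969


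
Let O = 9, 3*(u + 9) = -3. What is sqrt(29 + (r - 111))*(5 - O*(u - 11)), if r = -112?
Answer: 194*I*sqrt(194) ≈ 2702.1*I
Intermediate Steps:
u = -10 (u = -9 + (1/3)*(-3) = -9 - 1 = -10)
sqrt(29 + (r - 111))*(5 - O*(u - 11)) = sqrt(29 + (-112 - 111))*(5 - 9*(-10 - 11)) = sqrt(29 - 223)*(5 - 9*(-21)) = sqrt(-194)*(5 - 1*(-189)) = (I*sqrt(194))*(5 + 189) = (I*sqrt(194))*194 = 194*I*sqrt(194)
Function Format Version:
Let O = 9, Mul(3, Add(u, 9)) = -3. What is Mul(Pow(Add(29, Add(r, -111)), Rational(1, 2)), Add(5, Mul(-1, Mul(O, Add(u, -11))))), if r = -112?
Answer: Mul(194, I, Pow(194, Rational(1, 2))) ≈ Mul(2702.1, I)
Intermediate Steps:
u = -10 (u = Add(-9, Mul(Rational(1, 3), -3)) = Add(-9, -1) = -10)
Mul(Pow(Add(29, Add(r, -111)), Rational(1, 2)), Add(5, Mul(-1, Mul(O, Add(u, -11))))) = Mul(Pow(Add(29, Add(-112, -111)), Rational(1, 2)), Add(5, Mul(-1, Mul(9, Add(-10, -11))))) = Mul(Pow(Add(29, -223), Rational(1, 2)), Add(5, Mul(-1, Mul(9, -21)))) = Mul(Pow(-194, Rational(1, 2)), Add(5, Mul(-1, -189))) = Mul(Mul(I, Pow(194, Rational(1, 2))), Add(5, 189)) = Mul(Mul(I, Pow(194, Rational(1, 2))), 194) = Mul(194, I, Pow(194, Rational(1, 2)))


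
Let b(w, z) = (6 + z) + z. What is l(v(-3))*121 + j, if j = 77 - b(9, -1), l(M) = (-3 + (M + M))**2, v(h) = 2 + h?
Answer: 3098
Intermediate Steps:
b(w, z) = 6 + 2*z
l(M) = (-3 + 2*M)**2
j = 73 (j = 77 - (6 + 2*(-1)) = 77 - (6 - 2) = 77 - 1*4 = 77 - 4 = 73)
l(v(-3))*121 + j = (-3 + 2*(2 - 3))**2*121 + 73 = (-3 + 2*(-1))**2*121 + 73 = (-3 - 2)**2*121 + 73 = (-5)**2*121 + 73 = 25*121 + 73 = 3025 + 73 = 3098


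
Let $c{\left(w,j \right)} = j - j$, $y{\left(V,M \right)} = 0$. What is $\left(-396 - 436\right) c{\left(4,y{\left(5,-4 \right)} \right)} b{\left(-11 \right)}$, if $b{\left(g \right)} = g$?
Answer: $0$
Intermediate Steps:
$c{\left(w,j \right)} = 0$
$\left(-396 - 436\right) c{\left(4,y{\left(5,-4 \right)} \right)} b{\left(-11 \right)} = \left(-396 - 436\right) 0 \left(-11\right) = \left(-832\right) 0 = 0$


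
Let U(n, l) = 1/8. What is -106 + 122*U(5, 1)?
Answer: -363/4 ≈ -90.750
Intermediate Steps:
U(n, l) = ⅛
-106 + 122*U(5, 1) = -106 + 122*(⅛) = -106 + 61/4 = -363/4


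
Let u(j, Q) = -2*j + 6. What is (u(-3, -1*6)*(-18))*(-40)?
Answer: 8640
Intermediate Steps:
u(j, Q) = 6 - 2*j
(u(-3, -1*6)*(-18))*(-40) = ((6 - 2*(-3))*(-18))*(-40) = ((6 + 6)*(-18))*(-40) = (12*(-18))*(-40) = -216*(-40) = 8640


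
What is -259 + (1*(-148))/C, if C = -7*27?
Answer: -48803/189 ≈ -258.22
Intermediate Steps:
C = -189
-259 + (1*(-148))/C = -259 + (1*(-148))/(-189) = -259 - 148*(-1/189) = -259 + 148/189 = -48803/189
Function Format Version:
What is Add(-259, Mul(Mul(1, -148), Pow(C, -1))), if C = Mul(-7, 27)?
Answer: Rational(-48803, 189) ≈ -258.22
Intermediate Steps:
C = -189
Add(-259, Mul(Mul(1, -148), Pow(C, -1))) = Add(-259, Mul(Mul(1, -148), Pow(-189, -1))) = Add(-259, Mul(-148, Rational(-1, 189))) = Add(-259, Rational(148, 189)) = Rational(-48803, 189)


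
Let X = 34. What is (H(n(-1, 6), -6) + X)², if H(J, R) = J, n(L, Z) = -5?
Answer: 841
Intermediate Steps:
(H(n(-1, 6), -6) + X)² = (-5 + 34)² = 29² = 841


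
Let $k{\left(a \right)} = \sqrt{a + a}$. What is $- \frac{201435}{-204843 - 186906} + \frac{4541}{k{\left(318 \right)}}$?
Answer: $\frac{67145}{130583} + \frac{4541 \sqrt{159}}{318} \approx 180.58$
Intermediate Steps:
$k{\left(a \right)} = \sqrt{2} \sqrt{a}$ ($k{\left(a \right)} = \sqrt{2 a} = \sqrt{2} \sqrt{a}$)
$- \frac{201435}{-204843 - 186906} + \frac{4541}{k{\left(318 \right)}} = - \frac{201435}{-204843 - 186906} + \frac{4541}{\sqrt{2} \sqrt{318}} = - \frac{201435}{-204843 - 186906} + \frac{4541}{2 \sqrt{159}} = - \frac{201435}{-391749} + 4541 \frac{\sqrt{159}}{318} = \left(-201435\right) \left(- \frac{1}{391749}\right) + \frac{4541 \sqrt{159}}{318} = \frac{67145}{130583} + \frac{4541 \sqrt{159}}{318}$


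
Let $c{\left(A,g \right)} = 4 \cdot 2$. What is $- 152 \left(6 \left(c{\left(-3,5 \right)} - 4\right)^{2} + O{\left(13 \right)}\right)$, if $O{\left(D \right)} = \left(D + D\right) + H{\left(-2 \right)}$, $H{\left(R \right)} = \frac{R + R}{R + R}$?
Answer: $-18696$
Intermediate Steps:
$c{\left(A,g \right)} = 8$
$H{\left(R \right)} = 1$ ($H{\left(R \right)} = \frac{2 R}{2 R} = 2 R \frac{1}{2 R} = 1$)
$O{\left(D \right)} = 1 + 2 D$ ($O{\left(D \right)} = \left(D + D\right) + 1 = 2 D + 1 = 1 + 2 D$)
$- 152 \left(6 \left(c{\left(-3,5 \right)} - 4\right)^{2} + O{\left(13 \right)}\right) = - 152 \left(6 \left(8 - 4\right)^{2} + \left(1 + 2 \cdot 13\right)\right) = - 152 \left(6 \cdot 4^{2} + \left(1 + 26\right)\right) = - 152 \left(6 \cdot 16 + 27\right) = - 152 \left(96 + 27\right) = \left(-152\right) 123 = -18696$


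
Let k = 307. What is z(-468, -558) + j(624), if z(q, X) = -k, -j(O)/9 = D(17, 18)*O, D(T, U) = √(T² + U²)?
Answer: -307 - 5616*√613 ≈ -1.3935e+5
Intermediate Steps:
j(O) = -9*O*√613 (j(O) = -9*√(17² + 18²)*O = -9*√(289 + 324)*O = -9*√613*O = -9*O*√613)
z(q, X) = -307 (z(q, X) = -1*307 = -307)
z(-468, -558) + j(624) = -307 - 9*624*√613 = -307 - 5616*√613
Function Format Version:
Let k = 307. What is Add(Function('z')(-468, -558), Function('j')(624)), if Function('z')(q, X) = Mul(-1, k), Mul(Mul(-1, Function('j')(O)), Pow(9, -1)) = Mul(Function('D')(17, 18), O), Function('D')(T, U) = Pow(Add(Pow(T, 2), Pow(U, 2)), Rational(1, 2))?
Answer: Add(-307, Mul(-5616, Pow(613, Rational(1, 2)))) ≈ -1.3935e+5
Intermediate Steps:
Function('j')(O) = Mul(-9, O, Pow(613, Rational(1, 2))) (Function('j')(O) = Mul(-9, Mul(Pow(Add(Pow(17, 2), Pow(18, 2)), Rational(1, 2)), O)) = Mul(-9, Mul(Pow(Add(289, 324), Rational(1, 2)), O)) = Mul(-9, Mul(Pow(613, Rational(1, 2)), O)) = Mul(-9, Mul(O, Pow(613, Rational(1, 2)))) = Mul(-9, O, Pow(613, Rational(1, 2))))
Function('z')(q, X) = -307 (Function('z')(q, X) = Mul(-1, 307) = -307)
Add(Function('z')(-468, -558), Function('j')(624)) = Add(-307, Mul(-9, 624, Pow(613, Rational(1, 2)))) = Add(-307, Mul(-5616, Pow(613, Rational(1, 2))))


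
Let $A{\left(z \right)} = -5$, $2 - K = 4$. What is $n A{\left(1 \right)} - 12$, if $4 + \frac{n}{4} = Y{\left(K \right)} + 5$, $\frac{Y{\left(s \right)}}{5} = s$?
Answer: $168$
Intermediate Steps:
$K = -2$ ($K = 2 - 4 = -2$)
$Y{\left(s \right)} = 5 s$
$n = -36$ ($n = -16 + 4 \left(5 \left(-2\right) + 5\right) = -16 + 4 \left(-10 + 5\right) = -16 + 4 \left(-5\right) = -16 - 20 = -36$)
$n A{\left(1 \right)} - 12 = \left(-36\right) \left(-5\right) - 12 = 180 - 12 = 168$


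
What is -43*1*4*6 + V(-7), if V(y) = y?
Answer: -1039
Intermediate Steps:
-43*1*4*6 + V(-7) = -43*1*4*6 - 7 = -172*6 - 7 = -43*24 - 7 = -1032 - 7 = -1039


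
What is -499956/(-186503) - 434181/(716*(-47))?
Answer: 97800578355/6276198956 ≈ 15.583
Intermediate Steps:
-499956/(-186503) - 434181/(716*(-47)) = -499956*(-1/186503) - 434181/(-33652) = 499956/186503 - 434181*(-1/33652) = 499956/186503 + 434181/33652 = 97800578355/6276198956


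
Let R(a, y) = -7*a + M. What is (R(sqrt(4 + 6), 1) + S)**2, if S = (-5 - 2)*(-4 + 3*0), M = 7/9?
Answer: 106771/81 - 3626*sqrt(10)/9 ≈ 44.114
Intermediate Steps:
M = 7/9 (M = 7*(1/9) = 7/9 ≈ 0.77778)
R(a, y) = 7/9 - 7*a (R(a, y) = -7*a + 7/9 = 7/9 - 7*a)
S = 28 (S = -7*(-4 + 0) = -7*(-4) = 28)
(R(sqrt(4 + 6), 1) + S)**2 = ((7/9 - 7*sqrt(4 + 6)) + 28)**2 = ((7/9 - 7*sqrt(10)) + 28)**2 = (259/9 - 7*sqrt(10))**2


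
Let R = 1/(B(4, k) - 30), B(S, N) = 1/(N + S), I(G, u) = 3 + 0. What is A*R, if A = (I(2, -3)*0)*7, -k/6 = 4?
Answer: 0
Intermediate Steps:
k = -24 (k = -6*4 = -24)
I(G, u) = 3
A = 0 (A = (3*0)*7 = 0*7 = 0)
R = -20/601 (R = 1/(1/(-24 + 4) - 30) = 1/(1/(-20) - 30) = 1/(-1/20 - 30) = 1/(-601/20) = -20/601 ≈ -0.033278)
A*R = 0*(-20/601) = 0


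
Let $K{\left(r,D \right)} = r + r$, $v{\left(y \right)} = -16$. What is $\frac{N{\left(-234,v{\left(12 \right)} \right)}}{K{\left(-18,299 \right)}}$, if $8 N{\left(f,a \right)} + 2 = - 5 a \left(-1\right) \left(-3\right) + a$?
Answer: $- \frac{37}{48} \approx -0.77083$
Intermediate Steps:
$N{\left(f,a \right)} = - \frac{1}{4} - \frac{7 a}{4}$ ($N{\left(f,a \right)} = - \frac{1}{4} + \frac{- 5 a \left(-1\right) \left(-3\right) + a}{8} = - \frac{1}{4} + \frac{- 5 - a \left(-3\right) + a}{8} = - \frac{1}{4} + \frac{- 5 \cdot 3 a + a}{8} = - \frac{1}{4} + \frac{- 15 a + a}{8} = - \frac{1}{4} + \frac{\left(-14\right) a}{8} = - \frac{1}{4} - \frac{7 a}{4}$)
$K{\left(r,D \right)} = 2 r$
$\frac{N{\left(-234,v{\left(12 \right)} \right)}}{K{\left(-18,299 \right)}} = \frac{- \frac{1}{4} - -28}{2 \left(-18\right)} = \frac{- \frac{1}{4} + 28}{-36} = \frac{111}{4} \left(- \frac{1}{36}\right) = - \frac{37}{48}$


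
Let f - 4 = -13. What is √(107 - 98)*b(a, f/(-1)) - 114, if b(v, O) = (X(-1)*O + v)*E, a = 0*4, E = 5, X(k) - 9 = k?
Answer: 966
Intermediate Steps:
X(k) = 9 + k
f = -9 (f = 4 - 13 = -9)
a = 0
b(v, O) = 5*v + 40*O (b(v, O) = ((9 - 1)*O + v)*5 = (8*O + v)*5 = (v + 8*O)*5 = 5*v + 40*O)
√(107 - 98)*b(a, f/(-1)) - 114 = √(107 - 98)*(5*0 + 40*(-9/(-1))) - 114 = √9*(0 + 40*(-9*(-1))) - 114 = 3*(0 + 40*9) - 114 = 3*(0 + 360) - 114 = 3*360 - 114 = 1080 - 114 = 966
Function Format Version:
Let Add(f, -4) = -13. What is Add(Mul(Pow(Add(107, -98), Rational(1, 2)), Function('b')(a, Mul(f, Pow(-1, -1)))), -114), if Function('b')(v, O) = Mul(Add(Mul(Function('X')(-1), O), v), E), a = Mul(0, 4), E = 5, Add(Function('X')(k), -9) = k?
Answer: 966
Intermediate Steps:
Function('X')(k) = Add(9, k)
f = -9 (f = Add(4, -13) = -9)
a = 0
Function('b')(v, O) = Add(Mul(5, v), Mul(40, O)) (Function('b')(v, O) = Mul(Add(Mul(Add(9, -1), O), v), 5) = Mul(Add(Mul(8, O), v), 5) = Mul(Add(v, Mul(8, O)), 5) = Add(Mul(5, v), Mul(40, O)))
Add(Mul(Pow(Add(107, -98), Rational(1, 2)), Function('b')(a, Mul(f, Pow(-1, -1)))), -114) = Add(Mul(Pow(Add(107, -98), Rational(1, 2)), Add(Mul(5, 0), Mul(40, Mul(-9, Pow(-1, -1))))), -114) = Add(Mul(Pow(9, Rational(1, 2)), Add(0, Mul(40, Mul(-9, -1)))), -114) = Add(Mul(3, Add(0, Mul(40, 9))), -114) = Add(Mul(3, Add(0, 360)), -114) = Add(Mul(3, 360), -114) = Add(1080, -114) = 966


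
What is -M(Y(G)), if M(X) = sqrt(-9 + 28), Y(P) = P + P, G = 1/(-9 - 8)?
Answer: -sqrt(19) ≈ -4.3589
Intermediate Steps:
G = -1/17 (G = 1/(-17) = -1/17 ≈ -0.058824)
Y(P) = 2*P
M(X) = sqrt(19)
-M(Y(G)) = -sqrt(19)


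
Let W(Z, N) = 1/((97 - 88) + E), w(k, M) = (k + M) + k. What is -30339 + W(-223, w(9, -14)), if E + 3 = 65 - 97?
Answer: -788815/26 ≈ -30339.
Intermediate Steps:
w(k, M) = M + 2*k (w(k, M) = (M + k) + k = M + 2*k)
E = -35 (E = -3 + (65 - 97) = -3 - 32 = -35)
W(Z, N) = -1/26 (W(Z, N) = 1/((97 - 88) - 35) = 1/(9 - 35) = 1/(-26) = -1/26)
-30339 + W(-223, w(9, -14)) = -30339 - 1/26 = -788815/26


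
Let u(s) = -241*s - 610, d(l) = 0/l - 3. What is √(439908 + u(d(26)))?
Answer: √440021 ≈ 663.34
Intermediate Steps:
d(l) = -3 (d(l) = 0 - 3 = -3)
u(s) = -610 - 241*s
√(439908 + u(d(26))) = √(439908 + (-610 - 241*(-3))) = √(439908 + (-610 + 723)) = √(439908 + 113) = √440021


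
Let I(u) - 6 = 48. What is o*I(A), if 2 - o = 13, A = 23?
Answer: -594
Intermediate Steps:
I(u) = 54 (I(u) = 6 + 48 = 54)
o = -11 (o = 2 - 1*13 = 2 - 13 = -11)
o*I(A) = -11*54 = -594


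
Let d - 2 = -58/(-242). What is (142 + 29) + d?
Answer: 20962/121 ≈ 173.24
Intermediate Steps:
d = 271/121 (d = 2 - 58/(-242) = 2 - 58*(-1/242) = 2 + 29/121 = 271/121 ≈ 2.2397)
(142 + 29) + d = (142 + 29) + 271/121 = 171 + 271/121 = 20962/121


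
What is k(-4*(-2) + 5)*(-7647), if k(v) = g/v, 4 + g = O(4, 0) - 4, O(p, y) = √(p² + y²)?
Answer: 30588/13 ≈ 2352.9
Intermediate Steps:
g = -4 (g = -4 + (√(4² + 0²) - 4) = -4 + (√(16 + 0) - 4) = -4 + (√16 - 4) = -4 + (4 - 4) = -4 + 0 = -4)
k(v) = -4/v
k(-4*(-2) + 5)*(-7647) = -4/(-4*(-2) + 5)*(-7647) = -4/(8 + 5)*(-7647) = -4/13*(-7647) = 30588/13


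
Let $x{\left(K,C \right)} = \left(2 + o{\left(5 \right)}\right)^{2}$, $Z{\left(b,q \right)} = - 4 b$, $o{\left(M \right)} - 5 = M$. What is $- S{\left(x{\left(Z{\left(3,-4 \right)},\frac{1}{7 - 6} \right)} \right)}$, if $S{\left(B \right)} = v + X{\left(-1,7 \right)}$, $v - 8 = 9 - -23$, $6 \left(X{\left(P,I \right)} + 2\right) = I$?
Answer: $- \frac{235}{6} \approx -39.167$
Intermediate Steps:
$X{\left(P,I \right)} = -2 + \frac{I}{6}$
$o{\left(M \right)} = 5 + M$
$v = 40$ ($v = 8 + \left(9 - -23\right) = 8 + \left(9 + 23\right) = 8 + 32 = 40$)
$x{\left(K,C \right)} = 144$ ($x{\left(K,C \right)} = \left(2 + \left(5 + 5\right)\right)^{2} = \left(2 + 10\right)^{2} = 12^{2} = 144$)
$S{\left(B \right)} = \frac{235}{6}$ ($S{\left(B \right)} = 40 + \left(-2 + \frac{1}{6} \cdot 7\right) = 40 + \left(-2 + \frac{7}{6}\right) = 40 - \frac{5}{6} = \frac{235}{6}$)
$- S{\left(x{\left(Z{\left(3,-4 \right)},\frac{1}{7 - 6} \right)} \right)} = \left(-1\right) \frac{235}{6} = - \frac{235}{6}$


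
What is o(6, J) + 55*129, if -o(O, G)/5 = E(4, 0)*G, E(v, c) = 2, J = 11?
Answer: 6985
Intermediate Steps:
o(O, G) = -10*G
o(6, J) + 55*129 = -10*11 + 55*129 = -110 + 7095 = 6985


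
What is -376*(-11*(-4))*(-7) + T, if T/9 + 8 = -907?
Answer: 107573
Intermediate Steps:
T = -8235 (T = -72 + 9*(-907) = -72 - 8163 = -8235)
-376*(-11*(-4))*(-7) + T = -376*(-11*(-4))*(-7) - 8235 = -16544*(-7) - 8235 = -376*(-308) - 8235 = 115808 - 8235 = 107573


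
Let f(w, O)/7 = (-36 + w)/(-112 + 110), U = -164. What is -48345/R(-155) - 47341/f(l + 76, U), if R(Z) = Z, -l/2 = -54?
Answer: 925159/2294 ≈ 403.29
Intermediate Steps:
l = 108 (l = -2*(-54) = 108)
f(w, O) = 126 - 7*w/2 (f(w, O) = 7*((-36 + w)/(-112 + 110)) = 7*((-36 + w)/(-2)) = 7*((-36 + w)*(-½)) = 7*(18 - w/2) = 126 - 7*w/2)
-48345/R(-155) - 47341/f(l + 76, U) = -48345/(-155) - 47341/(126 - 7*(108 + 76)/2) = -48345*(-1/155) - 47341/(126 - 7/2*184) = 9669/31 - 47341/(126 - 644) = 9669/31 - 47341/(-518) = 9669/31 - 47341*(-1/518) = 9669/31 + 6763/74 = 925159/2294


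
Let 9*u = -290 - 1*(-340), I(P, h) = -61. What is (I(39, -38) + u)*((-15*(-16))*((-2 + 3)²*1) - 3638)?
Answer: 1695602/9 ≈ 1.8840e+5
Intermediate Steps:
u = 50/9 (u = (-290 - 1*(-340))/9 = (-290 + 340)/9 = (⅑)*50 = 50/9 ≈ 5.5556)
(I(39, -38) + u)*((-15*(-16))*((-2 + 3)²*1) - 3638) = (-61 + 50/9)*((-15*(-16))*((-2 + 3)²*1) - 3638) = -499*(240*(1²*1) - 3638)/9 = -499*(240*(1*1) - 3638)/9 = -499*(240*1 - 3638)/9 = -499*(240 - 3638)/9 = -499/9*(-3398) = 1695602/9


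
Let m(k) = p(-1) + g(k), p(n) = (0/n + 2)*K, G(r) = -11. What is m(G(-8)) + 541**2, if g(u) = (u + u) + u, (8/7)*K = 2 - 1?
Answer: 1170599/4 ≈ 2.9265e+5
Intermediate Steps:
K = 7/8 (K = 7*(2 - 1)/8 = (7/8)*1 = 7/8 ≈ 0.87500)
p(n) = 7/4 (p(n) = (0/n + 2)*(7/8) = (0 + 2)*(7/8) = 2*(7/8) = 7/4)
g(u) = 3*u (g(u) = 2*u + u = 3*u)
m(k) = 7/4 + 3*k
m(G(-8)) + 541**2 = (7/4 + 3*(-11)) + 541**2 = (7/4 - 33) + 292681 = -125/4 + 292681 = 1170599/4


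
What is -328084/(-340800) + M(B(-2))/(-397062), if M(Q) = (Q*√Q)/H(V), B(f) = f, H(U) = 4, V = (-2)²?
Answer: 82021/85200 + I*√2/794124 ≈ 0.96269 + 1.7808e-6*I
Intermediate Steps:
V = 4
M(Q) = Q^(3/2)/4 (M(Q) = (Q*√Q)/4 = Q^(3/2)*(¼) = Q^(3/2)/4)
-328084/(-340800) + M(B(-2))/(-397062) = -328084/(-340800) + ((-2)^(3/2)/4)/(-397062) = -328084*(-1/340800) + ((-2*I*√2)/4)*(-1/397062) = 82021/85200 - I*√2/2*(-1/397062) = 82021/85200 + I*√2/794124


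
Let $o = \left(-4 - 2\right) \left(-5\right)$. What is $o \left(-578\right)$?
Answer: $-17340$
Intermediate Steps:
$o = 30$ ($o = \left(-6\right) \left(-5\right) = 30$)
$o \left(-578\right) = 30 \left(-578\right) = -17340$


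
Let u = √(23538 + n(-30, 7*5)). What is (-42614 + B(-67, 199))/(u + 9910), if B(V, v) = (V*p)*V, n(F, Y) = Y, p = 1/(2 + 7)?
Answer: -3756256670/883660743 + 379037*√23573/883660743 ≈ -4.1849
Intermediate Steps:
p = ⅑ (p = 1/9 = ⅑ ≈ 0.11111)
B(V, v) = V²/9 (B(V, v) = (V*(⅑))*V = (V/9)*V = V²/9)
u = √23573 (u = √(23538 + 7*5) = √(23538 + 35) = √23573 ≈ 153.53)
(-42614 + B(-67, 199))/(u + 9910) = (-42614 + (⅑)*(-67)²)/(√23573 + 9910) = (-42614 + (⅑)*4489)/(9910 + √23573) = (-42614 + 4489/9)/(9910 + √23573) = -379037/(9*(9910 + √23573))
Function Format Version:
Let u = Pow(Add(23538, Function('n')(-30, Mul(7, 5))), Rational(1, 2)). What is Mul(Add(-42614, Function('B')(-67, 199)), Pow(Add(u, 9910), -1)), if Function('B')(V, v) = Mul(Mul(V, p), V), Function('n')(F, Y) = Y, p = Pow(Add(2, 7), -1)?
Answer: Add(Rational(-3756256670, 883660743), Mul(Rational(379037, 883660743), Pow(23573, Rational(1, 2)))) ≈ -4.1849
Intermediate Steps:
p = Rational(1, 9) (p = Pow(9, -1) = Rational(1, 9) ≈ 0.11111)
Function('B')(V, v) = Mul(Rational(1, 9), Pow(V, 2)) (Function('B')(V, v) = Mul(Mul(V, Rational(1, 9)), V) = Mul(Mul(Rational(1, 9), V), V) = Mul(Rational(1, 9), Pow(V, 2)))
u = Pow(23573, Rational(1, 2)) (u = Pow(Add(23538, Mul(7, 5)), Rational(1, 2)) = Pow(Add(23538, 35), Rational(1, 2)) = Pow(23573, Rational(1, 2)) ≈ 153.53)
Mul(Add(-42614, Function('B')(-67, 199)), Pow(Add(u, 9910), -1)) = Mul(Add(-42614, Mul(Rational(1, 9), Pow(-67, 2))), Pow(Add(Pow(23573, Rational(1, 2)), 9910), -1)) = Mul(Add(-42614, Mul(Rational(1, 9), 4489)), Pow(Add(9910, Pow(23573, Rational(1, 2))), -1)) = Mul(Add(-42614, Rational(4489, 9)), Pow(Add(9910, Pow(23573, Rational(1, 2))), -1)) = Mul(Rational(-379037, 9), Pow(Add(9910, Pow(23573, Rational(1, 2))), -1))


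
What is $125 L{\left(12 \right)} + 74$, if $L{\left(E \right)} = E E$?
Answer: $18074$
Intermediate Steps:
$L{\left(E \right)} = E^{2}$
$125 L{\left(12 \right)} + 74 = 125 \cdot 12^{2} + 74 = 125 \cdot 144 + 74 = 18000 + 74 = 18074$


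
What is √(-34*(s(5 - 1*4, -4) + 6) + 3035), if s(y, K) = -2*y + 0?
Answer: √2899 ≈ 53.842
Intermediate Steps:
s(y, K) = -2*y
√(-34*(s(5 - 1*4, -4) + 6) + 3035) = √(-34*(-2*(5 - 1*4) + 6) + 3035) = √(-34*(-2*(5 - 4) + 6) + 3035) = √(-34*(-2*1 + 6) + 3035) = √(-34*(-2 + 6) + 3035) = √(-34*4 + 3035) = √(-136 + 3035) = √2899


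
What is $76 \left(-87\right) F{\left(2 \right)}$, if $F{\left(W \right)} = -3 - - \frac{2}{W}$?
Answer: $13224$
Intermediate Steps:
$F{\left(W \right)} = -3 + \frac{2}{W}$
$76 \left(-87\right) F{\left(2 \right)} = 76 \left(-87\right) \left(-3 + \frac{2}{2}\right) = - 6612 \left(-3 + 2 \cdot \frac{1}{2}\right) = - 6612 \left(-3 + 1\right) = \left(-6612\right) \left(-2\right) = 13224$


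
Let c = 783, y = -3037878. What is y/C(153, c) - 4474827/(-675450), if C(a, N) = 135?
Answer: -1688337937/75050 ≈ -22496.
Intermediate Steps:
y/C(153, c) - 4474827/(-675450) = -3037878/135 - 4474827/(-675450) = -3037878*1/135 - 4474827*(-1/675450) = -112514/5 + 497203/75050 = -1688337937/75050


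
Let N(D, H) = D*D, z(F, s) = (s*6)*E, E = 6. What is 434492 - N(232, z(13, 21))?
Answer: 380668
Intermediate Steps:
z(F, s) = 36*s (z(F, s) = (s*6)*6 = (6*s)*6 = 36*s)
N(D, H) = D**2
434492 - N(232, z(13, 21)) = 434492 - 1*232**2 = 434492 - 1*53824 = 434492 - 53824 = 380668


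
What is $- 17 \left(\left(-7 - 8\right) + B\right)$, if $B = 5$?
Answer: $170$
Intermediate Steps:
$- 17 \left(\left(-7 - 8\right) + B\right) = - 17 \left(\left(-7 - 8\right) + 5\right) = - 17 \left(-15 + 5\right) = \left(-17\right) \left(-10\right) = 170$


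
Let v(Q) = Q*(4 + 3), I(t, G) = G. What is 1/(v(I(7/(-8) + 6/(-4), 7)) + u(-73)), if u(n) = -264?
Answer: -1/215 ≈ -0.0046512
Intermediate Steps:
v(Q) = 7*Q (v(Q) = Q*7 = 7*Q)
1/(v(I(7/(-8) + 6/(-4), 7)) + u(-73)) = 1/(7*7 - 264) = 1/(49 - 264) = 1/(-215) = -1/215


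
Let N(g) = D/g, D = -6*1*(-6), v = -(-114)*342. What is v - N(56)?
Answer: 545823/14 ≈ 38987.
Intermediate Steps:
v = 38988 (v = -1*(-38988) = 38988)
D = 36 (D = -6*(-6) = 36)
N(g) = 36/g
v - N(56) = 38988 - 36/56 = 38988 - 1*9/14 = 38988 - 9/14 = 545823/14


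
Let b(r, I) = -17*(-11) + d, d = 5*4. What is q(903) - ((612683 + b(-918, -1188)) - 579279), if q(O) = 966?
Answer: -32645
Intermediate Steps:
d = 20
b(r, I) = 207 (b(r, I) = -17*(-11) + 20 = 187 + 20 = 207)
q(903) - ((612683 + b(-918, -1188)) - 579279) = 966 - ((612683 + 207) - 579279) = 966 - (612890 - 579279) = 966 - 1*33611 = 966 - 33611 = -32645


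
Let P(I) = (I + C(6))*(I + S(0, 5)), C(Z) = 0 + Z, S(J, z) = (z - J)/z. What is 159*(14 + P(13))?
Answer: 44520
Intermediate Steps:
S(J, z) = (z - J)/z
C(Z) = Z
P(I) = (1 + I)*(6 + I) (P(I) = (I + 6)*(I + (5 - 1*0)/5) = (6 + I)*(I + (5 + 0)/5) = (6 + I)*(I + (⅕)*5) = (6 + I)*(I + 1) = (6 + I)*(1 + I) = (1 + I)*(6 + I))
159*(14 + P(13)) = 159*(14 + (6 + 13² + 7*13)) = 159*(14 + (6 + 169 + 91)) = 159*(14 + 266) = 159*280 = 44520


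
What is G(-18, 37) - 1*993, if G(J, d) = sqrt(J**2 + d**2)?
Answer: -993 + sqrt(1693) ≈ -951.85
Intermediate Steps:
G(-18, 37) - 1*993 = sqrt((-18)**2 + 37**2) - 1*993 = sqrt(324 + 1369) - 993 = sqrt(1693) - 993 = -993 + sqrt(1693)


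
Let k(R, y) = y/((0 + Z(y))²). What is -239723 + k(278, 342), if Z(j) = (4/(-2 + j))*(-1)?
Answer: 2231227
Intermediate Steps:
Z(j) = -4/(-2 + j)
k(R, y) = y*(-2 + y)²/16 (k(R, y) = y/((0 - 4/(-2 + y))²) = y/((-4/(-2 + y))²) = y/((16/(-2 + y)²)) = y*((-2 + y)²/16) = y*(-2 + y)²/16)
-239723 + k(278, 342) = -239723 + (1/16)*342*(-2 + 342)² = -239723 + (1/16)*342*340² = -239723 + (1/16)*342*115600 = -239723 + 2470950 = 2231227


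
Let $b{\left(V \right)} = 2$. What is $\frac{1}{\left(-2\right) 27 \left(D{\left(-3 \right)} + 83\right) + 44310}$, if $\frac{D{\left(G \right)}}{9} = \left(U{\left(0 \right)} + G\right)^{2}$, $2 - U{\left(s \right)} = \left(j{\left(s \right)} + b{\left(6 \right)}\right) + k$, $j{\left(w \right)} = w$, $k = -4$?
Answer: $\frac{1}{39342} \approx 2.5418 \cdot 10^{-5}$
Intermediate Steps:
$U{\left(s \right)} = 4 - s$ ($U{\left(s \right)} = 2 - \left(\left(s + 2\right) - 4\right) = 2 - \left(\left(2 + s\right) - 4\right) = 2 - \left(-2 + s\right) = 4 - s$)
$D{\left(G \right)} = 9 \left(4 + G\right)^{2}$ ($D{\left(G \right)} = 9 \left(\left(4 - 0\right) + G\right)^{2} = 9 \left(\left(4 + 0\right) + G\right)^{2} = 9 \left(4 + G\right)^{2}$)
$\frac{1}{\left(-2\right) 27 \left(D{\left(-3 \right)} + 83\right) + 44310} = \frac{1}{\left(-2\right) 27 \left(9 \left(4 - 3\right)^{2} + 83\right) + 44310} = \frac{1}{- 54 \left(9 \cdot 1^{2} + 83\right) + 44310} = \frac{1}{- 54 \left(9 \cdot 1 + 83\right) + 44310} = \frac{1}{- 54 \left(9 + 83\right) + 44310} = \frac{1}{\left(-54\right) 92 + 44310} = \frac{1}{-4968 + 44310} = \frac{1}{39342}$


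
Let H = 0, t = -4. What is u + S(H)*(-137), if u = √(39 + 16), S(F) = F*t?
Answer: √55 ≈ 7.4162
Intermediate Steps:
S(F) = -4*F (S(F) = F*(-4) = -4*F)
u = √55 ≈ 7.4162
u + S(H)*(-137) = √55 - 4*0*(-137) = √55 + 0*(-137) = √55 + 0 = √55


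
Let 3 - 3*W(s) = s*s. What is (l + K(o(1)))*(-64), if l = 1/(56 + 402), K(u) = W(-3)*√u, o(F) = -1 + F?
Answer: -32/229 ≈ -0.13974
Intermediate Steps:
W(s) = 1 - s²/3 (W(s) = 1 - s*s/3 = 1 - s²/3)
K(u) = -2*√u (K(u) = (1 - ⅓*(-3)²)*√u = (1 - ⅓*9)*√u = (1 - 3)*√u = -2*√u)
l = 1/458 ≈ 0.0021834
(l + K(o(1)))*(-64) = (1/458 - 2*√(-1 + 1))*(-64) = (1/458 - 2*√0)*(-64) = (1/458 - 2*0)*(-64) = (1/458 + 0)*(-64) = (1/458)*(-64) = -32/229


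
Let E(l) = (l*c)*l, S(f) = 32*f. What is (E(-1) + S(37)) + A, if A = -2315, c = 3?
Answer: -1128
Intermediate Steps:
E(l) = 3*l² (E(l) = (l*3)*l = (3*l)*l = 3*l²)
(E(-1) + S(37)) + A = (3*(-1)² + 32*37) - 2315 = (3*1 + 1184) - 2315 = (3 + 1184) - 2315 = 1187 - 2315 = -1128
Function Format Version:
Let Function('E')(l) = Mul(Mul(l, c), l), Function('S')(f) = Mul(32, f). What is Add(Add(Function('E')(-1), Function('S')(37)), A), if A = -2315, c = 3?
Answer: -1128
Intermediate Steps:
Function('E')(l) = Mul(3, Pow(l, 2)) (Function('E')(l) = Mul(Mul(l, 3), l) = Mul(Mul(3, l), l) = Mul(3, Pow(l, 2)))
Add(Add(Function('E')(-1), Function('S')(37)), A) = Add(Add(Mul(3, Pow(-1, 2)), Mul(32, 37)), -2315) = Add(Add(Mul(3, 1), 1184), -2315) = Add(Add(3, 1184), -2315) = Add(1187, -2315) = -1128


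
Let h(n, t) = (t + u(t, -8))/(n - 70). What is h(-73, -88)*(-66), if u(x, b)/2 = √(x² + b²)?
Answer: -528/13 + 96*√122/13 ≈ 40.950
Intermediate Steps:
u(x, b) = 2*√(b² + x²) (u(x, b) = 2*√(x² + b²) = 2*√(b² + x²))
h(n, t) = (t + 2*√(64 + t²))/(-70 + n) (h(n, t) = (t + 2*√((-8)² + t²))/(n - 70) = (t + 2*√(64 + t²))/(-70 + n))
h(-73, -88)*(-66) = ((-88 + 2*√(64 + (-88)²))/(-70 - 73))*(-66) = ((-88 + 2*√(64 + 7744))/(-143))*(-66) = -(-88 + 2*√7808)/143*(-66) = -(-88 + 2*(8*√122))/143*(-66) = -(-88 + 16*√122)/143*(-66) = (8/13 - 16*√122/143)*(-66) = -528/13 + 96*√122/13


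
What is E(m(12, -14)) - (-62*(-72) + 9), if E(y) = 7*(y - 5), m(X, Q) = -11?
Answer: -4585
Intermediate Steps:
E(y) = -35 + 7*y (E(y) = 7*(-5 + y) = -35 + 7*y)
E(m(12, -14)) - (-62*(-72) + 9) = (-35 + 7*(-11)) - (-62*(-72) + 9) = (-35 - 77) - (4464 + 9) = -112 - 1*4473 = -112 - 4473 = -4585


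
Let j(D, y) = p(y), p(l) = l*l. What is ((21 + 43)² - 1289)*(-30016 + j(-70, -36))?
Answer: -80617040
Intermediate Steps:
p(l) = l²
j(D, y) = y²
((21 + 43)² - 1289)*(-30016 + j(-70, -36)) = ((21 + 43)² - 1289)*(-30016 + (-36)²) = (64² - 1289)*(-30016 + 1296) = (4096 - 1289)*(-28720) = 2807*(-28720) = -80617040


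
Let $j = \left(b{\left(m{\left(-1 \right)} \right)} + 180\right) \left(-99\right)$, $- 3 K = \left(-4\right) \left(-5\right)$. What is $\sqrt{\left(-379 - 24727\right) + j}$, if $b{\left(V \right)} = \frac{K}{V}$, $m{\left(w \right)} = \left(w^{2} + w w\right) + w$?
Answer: $i \sqrt{42266} \approx 205.59 i$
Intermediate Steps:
$m{\left(w \right)} = w + 2 w^{2}$ ($m{\left(w \right)} = \left(w^{2} + w^{2}\right) + w = 2 w^{2} + w = w + 2 w^{2}$)
$K = - \frac{20}{3}$ ($K = - \frac{\left(-4\right) \left(-5\right)}{3} = \left(- \frac{1}{3}\right) 20 = - \frac{20}{3} \approx -6.6667$)
$b{\left(V \right)} = - \frac{20}{3 V}$
$j = -17160$ ($j = \left(- \frac{20}{3 \left(- (1 + 2 \left(-1\right))\right)} + 180\right) \left(-99\right) = \left(- \frac{20}{3 \left(- (1 - 2)\right)} + 180\right) \left(-99\right) = \left(- \frac{20}{3 \left(\left(-1\right) \left(-1\right)\right)} + 180\right) \left(-99\right) = \left(- \frac{20}{3 \cdot 1} + 180\right) \left(-99\right) = \left(\left(- \frac{20}{3}\right) 1 + 180\right) \left(-99\right) = \left(- \frac{20}{3} + 180\right) \left(-99\right) = \frac{520}{3} \left(-99\right) = -17160$)
$\sqrt{\left(-379 - 24727\right) + j} = \sqrt{\left(-379 - 24727\right) - 17160} = \sqrt{-25106 - 17160} = \sqrt{-42266} = i \sqrt{42266}$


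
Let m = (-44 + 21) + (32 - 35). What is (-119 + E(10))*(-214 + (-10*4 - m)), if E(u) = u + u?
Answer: 22572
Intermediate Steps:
E(u) = 2*u
m = -26 (m = -23 - 3 = -26)
(-119 + E(10))*(-214 + (-10*4 - m)) = (-119 + 2*10)*(-214 + (-10*4 - 1*(-26))) = (-119 + 20)*(-214 + (-40 + 26)) = -99*(-214 - 14) = -99*(-228) = 22572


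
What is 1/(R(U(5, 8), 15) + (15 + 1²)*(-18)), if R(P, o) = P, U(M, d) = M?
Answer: -1/283 ≈ -0.0035336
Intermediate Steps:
1/(R(U(5, 8), 15) + (15 + 1²)*(-18)) = 1/(5 + (15 + 1²)*(-18)) = 1/(5 + (15 + 1)*(-18)) = 1/(5 + 16*(-18)) = 1/(5 - 288) = 1/(-283) = -1/283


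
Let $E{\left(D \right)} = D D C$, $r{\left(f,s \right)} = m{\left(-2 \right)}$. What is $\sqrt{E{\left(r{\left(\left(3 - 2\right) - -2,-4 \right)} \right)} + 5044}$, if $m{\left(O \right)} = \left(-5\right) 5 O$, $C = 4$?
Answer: $2 \sqrt{3761} \approx 122.65$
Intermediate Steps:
$m{\left(O \right)} = - 25 O$
$r{\left(f,s \right)} = 50$ ($r{\left(f,s \right)} = \left(-25\right) \left(-2\right) = 50$)
$E{\left(D \right)} = 4 D^{2}$ ($E{\left(D \right)} = D D 4 = D^{2} \cdot 4 = 4 D^{2}$)
$\sqrt{E{\left(r{\left(\left(3 - 2\right) - -2,-4 \right)} \right)} + 5044} = \sqrt{4 \cdot 50^{2} + 5044} = \sqrt{4 \cdot 2500 + 5044} = \sqrt{10000 + 5044} = \sqrt{15044} = 2 \sqrt{3761}$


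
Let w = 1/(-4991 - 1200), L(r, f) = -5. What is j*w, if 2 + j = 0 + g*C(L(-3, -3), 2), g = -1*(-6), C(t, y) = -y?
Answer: 14/6191 ≈ 0.0022613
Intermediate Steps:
g = 6
w = -1/6191 (w = 1/(-6191) = -1/6191 ≈ -0.00016152)
j = -14 (j = -2 + (0 + 6*(-1*2)) = -2 + (0 + 6*(-2)) = -2 + (0 - 12) = -2 - 12 = -14)
j*w = -14*(-1/6191) = 14/6191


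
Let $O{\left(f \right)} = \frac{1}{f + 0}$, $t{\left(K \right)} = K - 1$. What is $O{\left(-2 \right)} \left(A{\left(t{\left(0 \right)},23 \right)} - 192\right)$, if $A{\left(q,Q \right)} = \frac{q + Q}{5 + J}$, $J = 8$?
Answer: $\frac{1237}{13} \approx 95.154$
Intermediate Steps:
$t{\left(K \right)} = -1 + K$ ($t{\left(K \right)} = K - 1 = -1 + K$)
$O{\left(f \right)} = \frac{1}{f}$
$A{\left(q,Q \right)} = \frac{Q}{13} + \frac{q}{13}$ ($A{\left(q,Q \right)} = \frac{q + Q}{5 + 8} = \frac{Q + q}{13} = \left(Q + q\right) \frac{1}{13} = \frac{Q}{13} + \frac{q}{13}$)
$O{\left(-2 \right)} \left(A{\left(t{\left(0 \right)},23 \right)} - 192\right) = \frac{\left(\frac{1}{13} \cdot 23 + \frac{-1 + 0}{13}\right) - 192}{-2} = - \frac{\left(\frac{23}{13} + \frac{1}{13} \left(-1\right)\right) - 192}{2} = - \frac{\left(\frac{23}{13} - \frac{1}{13}\right) - 192}{2} = - \frac{\frac{22}{13} - 192}{2} = \left(- \frac{1}{2}\right) \left(- \frac{2474}{13}\right) = \frac{1237}{13}$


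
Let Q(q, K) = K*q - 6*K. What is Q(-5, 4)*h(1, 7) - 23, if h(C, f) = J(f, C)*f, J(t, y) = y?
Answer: -331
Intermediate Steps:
Q(q, K) = -6*K + K*q
h(C, f) = C*f
Q(-5, 4)*h(1, 7) - 23 = (4*(-6 - 5))*(1*7) - 23 = (4*(-11))*7 - 23 = -44*7 - 23 = -308 - 23 = -331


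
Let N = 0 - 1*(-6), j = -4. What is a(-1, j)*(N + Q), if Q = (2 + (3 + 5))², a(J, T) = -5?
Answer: -530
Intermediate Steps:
N = 6 (N = 0 + 6 = 6)
Q = 100 (Q = (2 + 8)² = 10² = 100)
a(-1, j)*(N + Q) = -5*(6 + 100) = -5*106 = -530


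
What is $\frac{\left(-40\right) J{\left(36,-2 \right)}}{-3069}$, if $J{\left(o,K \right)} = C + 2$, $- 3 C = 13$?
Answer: $- \frac{280}{9207} \approx -0.030412$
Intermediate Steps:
$C = - \frac{13}{3}$ ($C = \left(- \frac{1}{3}\right) 13 = - \frac{13}{3} \approx -4.3333$)
$J{\left(o,K \right)} = - \frac{7}{3}$ ($J{\left(o,K \right)} = - \frac{13}{3} + 2 = - \frac{7}{3}$)
$\frac{\left(-40\right) J{\left(36,-2 \right)}}{-3069} = \frac{\left(-40\right) \left(- \frac{7}{3}\right)}{-3069} = \frac{280}{3} \left(- \frac{1}{3069}\right) = - \frac{280}{9207}$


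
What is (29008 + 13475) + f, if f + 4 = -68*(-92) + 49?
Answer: 48784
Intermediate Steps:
f = 6301 (f = -4 + (-68*(-92) + 49) = -4 + (6256 + 49) = -4 + 6305 = 6301)
(29008 + 13475) + f = (29008 + 13475) + 6301 = 42483 + 6301 = 48784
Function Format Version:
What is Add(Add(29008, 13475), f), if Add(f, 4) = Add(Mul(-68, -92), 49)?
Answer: 48784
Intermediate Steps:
f = 6301 (f = Add(-4, Add(Mul(-68, -92), 49)) = Add(-4, Add(6256, 49)) = Add(-4, 6305) = 6301)
Add(Add(29008, 13475), f) = Add(Add(29008, 13475), 6301) = Add(42483, 6301) = 48784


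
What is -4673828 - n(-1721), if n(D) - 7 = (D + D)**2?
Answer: -16521199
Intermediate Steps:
n(D) = 7 + 4*D**2 (n(D) = 7 + (D + D)**2 = 7 + (2*D)**2 = 7 + 4*D**2)
-4673828 - n(-1721) = -4673828 - (7 + 4*(-1721)**2) = -4673828 - (7 + 4*2961841) = -4673828 - (7 + 11847364) = -4673828 - 1*11847371 = -4673828 - 11847371 = -16521199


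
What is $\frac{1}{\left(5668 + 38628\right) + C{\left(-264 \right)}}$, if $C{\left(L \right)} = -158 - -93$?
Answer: $\frac{1}{44231} \approx 2.2609 \cdot 10^{-5}$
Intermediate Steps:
$C{\left(L \right)} = -65$ ($C{\left(L \right)} = -158 + 93 = -65$)
$\frac{1}{\left(5668 + 38628\right) + C{\left(-264 \right)}} = \frac{1}{\left(5668 + 38628\right) - 65} = \frac{1}{44296 - 65} = \frac{1}{44231}$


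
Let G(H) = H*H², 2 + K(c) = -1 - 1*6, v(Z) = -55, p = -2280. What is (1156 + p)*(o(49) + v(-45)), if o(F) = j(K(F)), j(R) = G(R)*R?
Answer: -7312744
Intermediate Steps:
K(c) = -9 (K(c) = -2 + (-1 - 1*6) = -2 + (-1 - 6) = -2 - 7 = -9)
G(H) = H³
j(R) = R⁴ (j(R) = R³*R = R⁴)
o(F) = 6561 (o(F) = (-9)⁴ = 6561)
(1156 + p)*(o(49) + v(-45)) = (1156 - 2280)*(6561 - 55) = -1124*6506 = -7312744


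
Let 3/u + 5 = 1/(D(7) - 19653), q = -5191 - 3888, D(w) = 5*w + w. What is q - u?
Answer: -890191591/98056 ≈ -9078.4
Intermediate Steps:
D(w) = 6*w
q = -9079
u = -58833/98056 (u = 3/(-5 + 1/(6*7 - 19653)) = 3/(-5 + 1/(42 - 19653)) = 3/(-5 + 1/(-19611)) = 3/(-5 - 1/19611) = 3/(-98056/19611) = 3*(-19611/98056) = -58833/98056 ≈ -0.59999)
q - u = -9079 - 1*(-58833/98056) = -9079 + 58833/98056 = -890191591/98056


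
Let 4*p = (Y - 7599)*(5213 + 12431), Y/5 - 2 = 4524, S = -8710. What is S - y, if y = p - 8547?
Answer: -66301904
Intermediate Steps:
Y = 22630 (Y = 10 + 5*4524 = 10 + 22620 = 22630)
p = 66301741 (p = ((22630 - 7599)*(5213 + 12431))/4 = (15031*17644)/4 = (¼)*265206964 = 66301741)
y = 66293194 (y = 66301741 - 8547 = 66293194)
S - y = -8710 - 1*66293194 = -8710 - 66293194 = -66301904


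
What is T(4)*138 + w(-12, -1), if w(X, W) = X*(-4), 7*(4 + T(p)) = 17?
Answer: -1182/7 ≈ -168.86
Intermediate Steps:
T(p) = -11/7 (T(p) = -4 + (⅐)*17 = -4 + 17/7 = -11/7)
w(X, W) = -4*X
T(4)*138 + w(-12, -1) = -11/7*138 - 4*(-12) = -1518/7 + 48 = -1182/7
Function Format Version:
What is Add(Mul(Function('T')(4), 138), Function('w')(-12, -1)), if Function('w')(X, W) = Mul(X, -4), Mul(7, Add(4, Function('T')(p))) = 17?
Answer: Rational(-1182, 7) ≈ -168.86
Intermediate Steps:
Function('T')(p) = Rational(-11, 7) (Function('T')(p) = Add(-4, Mul(Rational(1, 7), 17)) = Add(-4, Rational(17, 7)) = Rational(-11, 7))
Function('w')(X, W) = Mul(-4, X)
Add(Mul(Function('T')(4), 138), Function('w')(-12, -1)) = Add(Mul(Rational(-11, 7), 138), Mul(-4, -12)) = Add(Rational(-1518, 7), 48) = Rational(-1182, 7)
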